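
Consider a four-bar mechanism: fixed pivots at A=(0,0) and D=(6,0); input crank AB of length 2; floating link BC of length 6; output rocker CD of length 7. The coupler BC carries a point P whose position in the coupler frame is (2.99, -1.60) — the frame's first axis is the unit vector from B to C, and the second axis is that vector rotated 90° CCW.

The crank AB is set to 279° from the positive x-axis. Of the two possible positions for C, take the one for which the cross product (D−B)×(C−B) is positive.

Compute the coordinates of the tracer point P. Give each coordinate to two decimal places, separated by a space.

1.89 1.03

A=(0,0), D=(6.00,0)
B = A + 2.00·(cos279°, sin279°) = (0.3129, -1.9754)
|BD| = 6.0204
circle(B,6.00) ∩ circle(D,7.00): a=1.9306, h=5.6809
  candidates: C₊=(0.2726,4.0245) cross=34.202; C₋=(4.0005,-6.7084) cross=-34.202
  mode + wants cross > 0 → take C=(0.2726,4.0245) (cross=34.202)
ex = (C−B)/|BC| = (-0.0067,1.0000); ey = (-1.0000,-0.0067)
P = B + 2.99·ex + -1.60·ey = (1.8927,1.0253)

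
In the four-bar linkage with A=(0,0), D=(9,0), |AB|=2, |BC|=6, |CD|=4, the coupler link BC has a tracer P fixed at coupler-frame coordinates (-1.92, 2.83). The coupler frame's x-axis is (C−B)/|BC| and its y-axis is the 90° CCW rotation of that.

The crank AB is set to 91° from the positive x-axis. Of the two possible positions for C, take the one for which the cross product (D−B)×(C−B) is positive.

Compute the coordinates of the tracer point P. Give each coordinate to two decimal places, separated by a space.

A=(0,0), D=(9.00,0)
B = A + 2.00·(cos91°, sin91°) = (-0.0349, 1.9997)
|BD| = 9.2536
circle(B,6.00) ∩ circle(D,4.00): a=5.7074, h=1.8507
  candidates: C₊=(5.9376,2.5733) cross=17.126; C₋=(5.1377,-1.0407) cross=-17.126
  mode + wants cross > 0 → take C=(5.9376,2.5733) (cross=17.126)
ex = (C−B)/|BC| = (0.9954,0.0956); ey = (-0.0956,0.9954)
P = B + -1.92·ex + 2.83·ey = (-2.2167,4.6332)

-2.22 4.63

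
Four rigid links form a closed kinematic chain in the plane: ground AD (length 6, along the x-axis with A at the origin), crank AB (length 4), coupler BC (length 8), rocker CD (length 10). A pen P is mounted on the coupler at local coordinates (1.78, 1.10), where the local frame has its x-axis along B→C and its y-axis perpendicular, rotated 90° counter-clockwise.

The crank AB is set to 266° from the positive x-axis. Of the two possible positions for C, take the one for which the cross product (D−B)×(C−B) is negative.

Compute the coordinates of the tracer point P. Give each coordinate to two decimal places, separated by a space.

A=(0,0), D=(6.00,0)
B = A + 4.00·(cos266°, sin266°) = (-0.2790, -3.9903)
|BD| = 7.4396
circle(B,8.00) ∩ circle(D,10.00): a=1.3004, h=7.8936
  candidates: C₊=(-3.4153,3.3694) cross=58.726; C₋=(5.0522,-9.9550) cross=-58.726
  mode - wants cross < 0 → take C=(5.0522,-9.9550) (cross=-58.726)
ex = (C−B)/|BC| = (0.6664,-0.7456); ey = (0.7456,0.6664)
P = B + 1.78·ex + 1.10·ey = (1.7273,-4.5844)

1.73 -4.58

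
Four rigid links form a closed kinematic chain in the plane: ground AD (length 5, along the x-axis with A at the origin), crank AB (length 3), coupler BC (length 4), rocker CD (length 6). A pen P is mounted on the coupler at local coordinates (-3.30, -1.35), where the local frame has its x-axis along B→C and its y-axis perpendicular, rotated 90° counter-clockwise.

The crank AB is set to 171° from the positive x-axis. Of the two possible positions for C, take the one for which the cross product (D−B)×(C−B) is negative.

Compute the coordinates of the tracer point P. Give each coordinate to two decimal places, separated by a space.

A=(0,0), D=(5.00,0)
B = A + 3.00·(cos171°, sin171°) = (-2.9631, 0.4693)
|BD| = 7.9769
circle(B,4.00) ∩ circle(D,6.00): a=2.7348, h=2.9190
  candidates: C₊=(-0.0612,3.2224) cross=23.285; C₋=(-0.4047,-2.6056) cross=-23.285
  mode - wants cross < 0 → take C=(-0.4047,-2.6056) (cross=-23.285)
ex = (C−B)/|BC| = (0.6396,-0.7687); ey = (0.7687,0.6396)
P = B + -3.30·ex + -1.35·ey = (-6.1115,2.1426)

-6.11 2.14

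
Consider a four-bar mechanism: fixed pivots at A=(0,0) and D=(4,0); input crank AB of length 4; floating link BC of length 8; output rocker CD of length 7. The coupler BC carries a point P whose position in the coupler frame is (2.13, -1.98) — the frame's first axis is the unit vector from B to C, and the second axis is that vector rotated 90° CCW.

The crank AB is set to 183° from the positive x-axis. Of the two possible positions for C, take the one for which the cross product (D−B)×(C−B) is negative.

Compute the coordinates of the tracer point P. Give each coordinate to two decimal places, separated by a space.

-4.16 -3.11

A=(0,0), D=(4.00,0)
B = A + 4.00·(cos183°, sin183°) = (-3.9945, -0.2093)
|BD| = 7.9973
circle(B,8.00) ∩ circle(D,7.00): a=4.9365, h=6.2954
  candidates: C₊=(0.7754,6.2131) cross=50.346; C₋=(1.1050,-6.3733) cross=-50.346
  mode - wants cross < 0 → take C=(1.1050,-6.3733) (cross=-50.346)
ex = (C−B)/|BC| = (0.6374,-0.7705); ey = (0.7705,0.6374)
P = B + 2.13·ex + -1.98·ey = (-4.1623,-3.1126)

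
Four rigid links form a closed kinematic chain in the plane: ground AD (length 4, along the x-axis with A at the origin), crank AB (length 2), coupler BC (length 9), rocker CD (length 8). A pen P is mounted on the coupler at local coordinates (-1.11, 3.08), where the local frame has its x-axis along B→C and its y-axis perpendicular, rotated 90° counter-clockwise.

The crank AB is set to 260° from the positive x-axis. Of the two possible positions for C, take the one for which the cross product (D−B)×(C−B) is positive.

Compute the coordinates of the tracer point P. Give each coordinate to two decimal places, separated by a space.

-3.48 -2.91

A=(0,0), D=(4.00,0)
B = A + 2.00·(cos260°, sin260°) = (-0.3473, -1.9696)
|BD| = 4.7727
circle(B,9.00) ∩ circle(D,8.00): a=4.1673, h=7.9771
  candidates: C₊=(0.1566,7.0163) cross=38.072; C₋=(6.7406,-7.5159) cross=-38.072
  mode + wants cross > 0 → take C=(0.1566,7.0163) (cross=38.072)
ex = (C−B)/|BC| = (0.0560,0.9984); ey = (-0.9984,0.0560)
P = B + -1.11·ex + 3.08·ey = (-3.4846,-2.9054)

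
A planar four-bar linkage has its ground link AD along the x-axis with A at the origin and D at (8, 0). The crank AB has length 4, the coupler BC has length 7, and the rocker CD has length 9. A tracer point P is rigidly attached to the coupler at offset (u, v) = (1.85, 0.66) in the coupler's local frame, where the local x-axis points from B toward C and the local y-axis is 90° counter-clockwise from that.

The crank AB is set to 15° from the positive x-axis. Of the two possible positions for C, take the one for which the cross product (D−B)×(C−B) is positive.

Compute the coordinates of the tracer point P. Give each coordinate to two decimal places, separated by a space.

3.23 2.89

A=(0,0), D=(8.00,0)
B = A + 4.00·(cos15°, sin15°) = (3.8637, 1.0353)
|BD| = 4.2639
circle(B,7.00) ∩ circle(D,9.00): a=-1.6205, h=6.8098
  candidates: C₊=(3.9451,8.0348) cross=29.036; C₋=(0.6383,-5.1773) cross=-29.036
  mode + wants cross > 0 → take C=(3.9451,8.0348) (cross=29.036)
ex = (C−B)/|BC| = (0.0116,0.9999); ey = (-0.9999,0.0116)
P = B + 1.85·ex + 0.66·ey = (3.2253,2.8928)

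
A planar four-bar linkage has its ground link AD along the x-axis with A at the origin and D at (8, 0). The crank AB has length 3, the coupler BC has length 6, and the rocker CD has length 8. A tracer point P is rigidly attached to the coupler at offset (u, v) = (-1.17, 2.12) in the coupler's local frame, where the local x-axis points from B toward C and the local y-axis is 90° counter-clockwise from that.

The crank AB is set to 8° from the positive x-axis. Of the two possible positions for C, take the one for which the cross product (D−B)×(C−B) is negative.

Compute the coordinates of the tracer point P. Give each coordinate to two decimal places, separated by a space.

5.22 1.31

A=(0,0), D=(8.00,0)
B = A + 3.00·(cos8°, sin8°) = (2.9708, 0.4175)
|BD| = 5.0465
circle(B,6.00) ∩ circle(D,8.00): a=-0.2510, h=5.9947
  candidates: C₊=(3.2167,6.4125) cross=30.252; C₋=(2.2247,-5.5359) cross=-30.252
  mode - wants cross < 0 → take C=(2.2247,-5.5359) (cross=-30.252)
ex = (C−B)/|BC| = (-0.1243,-0.9922); ey = (0.9922,-0.1243)
P = B + -1.17·ex + 2.12·ey = (5.2198,1.3148)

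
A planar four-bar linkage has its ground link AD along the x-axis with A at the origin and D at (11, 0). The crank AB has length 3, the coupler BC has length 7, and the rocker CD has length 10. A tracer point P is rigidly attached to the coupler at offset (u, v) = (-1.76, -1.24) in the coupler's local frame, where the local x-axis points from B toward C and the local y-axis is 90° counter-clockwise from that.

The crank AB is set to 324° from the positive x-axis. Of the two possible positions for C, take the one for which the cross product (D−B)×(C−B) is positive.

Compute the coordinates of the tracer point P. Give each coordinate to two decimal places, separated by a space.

3.65 -3.53

A=(0,0), D=(11.00,0)
B = A + 3.00·(cos324°, sin324°) = (2.4271, -1.7634)
|BD| = 8.7524
circle(B,7.00) ∩ circle(D,10.00): a=1.4627, h=6.8455
  candidates: C₊=(2.4806,5.2364) cross=59.914; C₋=(5.2389,-8.1738) cross=-59.914
  mode + wants cross > 0 → take C=(2.4806,5.2364) (cross=59.914)
ex = (C−B)/|BC| = (0.0077,1.0000); ey = (-1.0000,0.0077)
P = B + -1.76·ex + -1.24·ey = (3.6535,-3.5328)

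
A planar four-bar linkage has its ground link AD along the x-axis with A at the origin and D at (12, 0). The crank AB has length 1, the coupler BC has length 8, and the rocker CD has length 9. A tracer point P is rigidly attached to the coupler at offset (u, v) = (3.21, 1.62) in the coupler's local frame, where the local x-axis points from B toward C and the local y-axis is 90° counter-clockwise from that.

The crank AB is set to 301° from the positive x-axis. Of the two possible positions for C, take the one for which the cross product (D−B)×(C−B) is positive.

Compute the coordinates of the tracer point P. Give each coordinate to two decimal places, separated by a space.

A=(0,0), D=(12.00,0)
B = A + 1.00·(cos301°, sin301°) = (0.5150, -0.8572)
|BD| = 11.5169
circle(B,8.00) ∩ circle(D,9.00): a=5.0204, h=6.2286
  candidates: C₊=(5.0579,5.7278) cross=71.734; C₋=(5.9851,-6.6948) cross=-71.734
  mode + wants cross > 0 → take C=(5.0579,5.7278) (cross=71.734)
ex = (C−B)/|BC| = (0.5679,0.8231); ey = (-0.8231,0.5679)
P = B + 3.21·ex + 1.62·ey = (1.0044,2.7050)

1.00 2.70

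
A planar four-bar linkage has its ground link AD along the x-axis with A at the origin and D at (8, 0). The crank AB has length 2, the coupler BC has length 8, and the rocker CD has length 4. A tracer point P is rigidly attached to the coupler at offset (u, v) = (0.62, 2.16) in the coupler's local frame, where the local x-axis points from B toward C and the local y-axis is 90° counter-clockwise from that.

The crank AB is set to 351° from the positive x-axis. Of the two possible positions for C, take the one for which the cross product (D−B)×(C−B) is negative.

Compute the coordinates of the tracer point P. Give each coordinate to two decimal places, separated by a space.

3.48 1.36

A=(0,0), D=(8.00,0)
B = A + 2.00·(cos351°, sin351°) = (1.9754, -0.3129)
|BD| = 6.0327
circle(B,8.00) ∩ circle(D,4.00): a=6.9947, h=3.8826
  candidates: C₊=(8.7593,3.9273) cross=23.423; C₋=(9.1620,-3.8275) cross=-23.423
  mode - wants cross < 0 → take C=(9.1620,-3.8275) (cross=-23.423)
ex = (C−B)/|BC| = (0.8983,-0.4393); ey = (0.4393,0.8983)
P = B + 0.62·ex + 2.16·ey = (3.4813,1.3551)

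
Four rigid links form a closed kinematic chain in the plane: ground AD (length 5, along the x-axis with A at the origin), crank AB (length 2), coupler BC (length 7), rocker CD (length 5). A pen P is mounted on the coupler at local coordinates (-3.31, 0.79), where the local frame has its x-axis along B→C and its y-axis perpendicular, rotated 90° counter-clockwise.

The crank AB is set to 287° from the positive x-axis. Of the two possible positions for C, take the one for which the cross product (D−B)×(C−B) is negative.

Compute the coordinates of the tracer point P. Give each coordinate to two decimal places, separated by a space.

A=(0,0), D=(5.00,0)
B = A + 2.00·(cos287°, sin287°) = (0.5847, -1.9126)
|BD| = 4.8117
circle(B,7.00) ∩ circle(D,5.00): a=4.8998, h=4.9992
  candidates: C₊=(3.0937,4.6223) cross=24.055; C₋=(7.0679,-4.5523) cross=-24.055
  mode - wants cross < 0 → take C=(7.0679,-4.5523) (cross=-24.055)
ex = (C−B)/|BC| = (0.9262,-0.3771); ey = (0.3771,0.9262)
P = B + -3.31·ex + 0.79·ey = (-2.1830,0.0673)

-2.18 0.07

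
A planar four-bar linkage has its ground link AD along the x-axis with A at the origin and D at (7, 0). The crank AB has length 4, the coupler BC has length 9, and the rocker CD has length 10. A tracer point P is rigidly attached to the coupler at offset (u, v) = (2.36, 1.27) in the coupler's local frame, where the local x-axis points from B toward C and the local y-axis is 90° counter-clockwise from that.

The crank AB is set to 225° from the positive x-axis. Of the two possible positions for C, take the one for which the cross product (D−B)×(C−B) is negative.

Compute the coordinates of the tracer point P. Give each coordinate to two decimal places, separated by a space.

A=(0,0), D=(7.00,0)
B = A + 4.00·(cos225°, sin225°) = (-2.8284, -2.8284)
|BD| = 10.2273
circle(B,9.00) ∩ circle(D,10.00): a=4.1848, h=7.9679
  candidates: C₊=(-1.0104,5.9860) cross=81.490; C₋=(3.3967,-9.3283) cross=-81.490
  mode - wants cross < 0 → take C=(3.3967,-9.3283) (cross=-81.490)
ex = (C−B)/|BC| = (0.6917,-0.7222); ey = (0.7222,0.6917)
P = B + 2.36·ex + 1.27·ey = (-0.2789,-3.6544)

-0.28 -3.65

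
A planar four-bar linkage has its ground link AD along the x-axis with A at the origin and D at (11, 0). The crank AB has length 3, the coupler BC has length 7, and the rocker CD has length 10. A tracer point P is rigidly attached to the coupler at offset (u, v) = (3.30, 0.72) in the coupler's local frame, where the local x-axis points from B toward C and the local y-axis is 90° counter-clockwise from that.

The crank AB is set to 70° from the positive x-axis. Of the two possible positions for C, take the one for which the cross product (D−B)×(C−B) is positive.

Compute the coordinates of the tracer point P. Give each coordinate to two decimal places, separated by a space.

2.53 5.85

A=(0,0), D=(11.00,0)
B = A + 3.00·(cos70°, sin70°) = (1.0261, 2.8191)
|BD| = 10.3647
circle(B,7.00) ∩ circle(D,10.00): a=2.7221, h=6.4491
  candidates: C₊=(5.3996,8.2846) cross=66.842; C₋=(1.8914,-4.1272) cross=-66.842
  mode + wants cross > 0 → take C=(5.3996,8.2846) (cross=66.842)
ex = (C−B)/|BC| = (0.6248,0.7808); ey = (-0.7808,0.6248)
P = B + 3.30·ex + 0.72·ey = (2.5257,5.8455)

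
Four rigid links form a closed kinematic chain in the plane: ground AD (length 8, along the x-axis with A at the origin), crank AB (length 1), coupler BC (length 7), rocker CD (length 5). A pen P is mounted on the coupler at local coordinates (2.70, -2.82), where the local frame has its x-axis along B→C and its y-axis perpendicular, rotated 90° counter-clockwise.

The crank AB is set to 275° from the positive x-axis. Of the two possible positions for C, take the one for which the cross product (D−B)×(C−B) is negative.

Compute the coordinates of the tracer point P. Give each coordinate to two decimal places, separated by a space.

0.94 -4.81

A=(0,0), D=(8.00,0)
B = A + 1.00·(cos275°, sin275°) = (0.0872, -0.9962)
|BD| = 7.9753
circle(B,7.00) ∩ circle(D,5.00): a=5.4923, h=4.3399
  candidates: C₊=(4.9943,3.9958) cross=34.612; C₋=(6.0785,-4.6161) cross=-34.612
  mode - wants cross < 0 → take C=(6.0785,-4.6161) (cross=-34.612)
ex = (C−B)/|BC| = (0.8559,-0.5171); ey = (0.5171,0.8559)
P = B + 2.70·ex + -2.82·ey = (0.9398,-4.8061)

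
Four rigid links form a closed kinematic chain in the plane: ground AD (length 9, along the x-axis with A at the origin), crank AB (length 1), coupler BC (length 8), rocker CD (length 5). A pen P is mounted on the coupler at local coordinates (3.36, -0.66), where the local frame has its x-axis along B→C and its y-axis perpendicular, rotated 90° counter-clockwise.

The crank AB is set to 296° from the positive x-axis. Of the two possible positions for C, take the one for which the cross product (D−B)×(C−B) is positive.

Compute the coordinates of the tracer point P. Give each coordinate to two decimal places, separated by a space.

A=(0,0), D=(9.00,0)
B = A + 1.00·(cos296°, sin296°) = (0.4384, -0.8988)
|BD| = 8.6087
circle(B,8.00) ∩ circle(D,5.00): a=6.5695, h=4.5653
  candidates: C₊=(6.4953,4.3274) cross=39.301; C₋=(7.4486,-4.7532) cross=-39.301
  mode + wants cross > 0 → take C=(6.4953,4.3274) (cross=39.301)
ex = (C−B)/|BC| = (0.7571,0.6533); ey = (-0.6533,0.7571)
P = B + 3.36·ex + -0.66·ey = (3.4135,0.7965)

3.41 0.80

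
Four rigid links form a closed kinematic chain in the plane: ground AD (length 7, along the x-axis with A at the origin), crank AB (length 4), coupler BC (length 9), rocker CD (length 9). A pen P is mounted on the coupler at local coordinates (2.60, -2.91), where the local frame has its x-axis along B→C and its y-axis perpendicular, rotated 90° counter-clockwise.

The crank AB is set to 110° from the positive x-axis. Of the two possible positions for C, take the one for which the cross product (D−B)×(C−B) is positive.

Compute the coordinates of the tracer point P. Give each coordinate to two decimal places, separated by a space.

2.43 2.88

A=(0,0), D=(7.00,0)
B = A + 4.00·(cos110°, sin110°) = (-1.3681, 3.7588)
|BD| = 9.1735
circle(B,9.00) ∩ circle(D,9.00): a=4.5868, h=7.7435
  candidates: C₊=(5.9888,8.9430) cross=71.035; C₋=(-0.3569,-5.1842) cross=-71.035
  mode + wants cross > 0 → take C=(5.9888,8.9430) (cross=71.035)
ex = (C−B)/|BC| = (0.8174,0.5760); ey = (-0.5760,0.8174)
P = B + 2.60·ex + -2.91·ey = (2.4335,2.8777)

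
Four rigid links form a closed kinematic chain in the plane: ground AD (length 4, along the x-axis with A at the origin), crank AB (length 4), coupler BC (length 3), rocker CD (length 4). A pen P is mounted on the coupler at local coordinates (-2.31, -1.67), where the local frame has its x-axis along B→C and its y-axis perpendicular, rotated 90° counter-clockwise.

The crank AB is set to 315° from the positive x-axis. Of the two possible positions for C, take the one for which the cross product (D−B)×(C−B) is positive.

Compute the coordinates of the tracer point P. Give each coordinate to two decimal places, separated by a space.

A=(0,0), D=(4.00,0)
B = A + 4.00·(cos315°, sin315°) = (2.8284, -2.8284)
|BD| = 3.0615
circle(B,3.00) ∩ circle(D,4.00): a=0.3875, h=2.9749
  candidates: C₊=(0.2283,-1.3320) cross=9.107; C₋=(5.7251,-3.6089) cross=-9.107
  mode + wants cross > 0 → take C=(0.2283,-1.3320) (cross=9.107)
ex = (C−B)/|BC| = (-0.8667,0.4988); ey = (-0.4988,-0.8667)
P = B + -2.31·ex + -1.67·ey = (5.6635,-2.5333)

5.66 -2.53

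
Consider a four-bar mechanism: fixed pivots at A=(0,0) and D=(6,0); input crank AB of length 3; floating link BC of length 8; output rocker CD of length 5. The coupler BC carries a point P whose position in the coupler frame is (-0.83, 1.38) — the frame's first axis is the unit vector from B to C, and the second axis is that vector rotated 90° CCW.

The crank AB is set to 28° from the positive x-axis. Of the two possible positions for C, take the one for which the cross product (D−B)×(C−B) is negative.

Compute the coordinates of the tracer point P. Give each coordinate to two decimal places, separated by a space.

A=(0,0), D=(6.00,0)
B = A + 3.00·(cos28°, sin28°) = (2.6488, 1.4084)
|BD| = 3.6351
circle(B,8.00) ∩ circle(D,5.00): a=7.1819, h=3.5242
  candidates: C₊=(10.6352,1.8747) cross=12.811; C₋=(7.9043,-4.6231) cross=-12.811
  mode - wants cross < 0 → take C=(7.9043,-4.6231) (cross=-12.811)
ex = (C−B)/|BC| = (0.6569,-0.7539); ey = (0.7539,0.6569)
P = B + -0.83·ex + 1.38·ey = (3.1440,2.9408)

3.14 2.94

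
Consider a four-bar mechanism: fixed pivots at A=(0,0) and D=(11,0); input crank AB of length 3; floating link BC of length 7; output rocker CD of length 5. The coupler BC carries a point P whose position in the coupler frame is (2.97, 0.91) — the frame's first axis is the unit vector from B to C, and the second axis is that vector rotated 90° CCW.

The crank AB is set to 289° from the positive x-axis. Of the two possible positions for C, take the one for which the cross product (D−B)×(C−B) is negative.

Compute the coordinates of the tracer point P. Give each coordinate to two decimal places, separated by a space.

A=(0,0), D=(11.00,0)
B = A + 3.00·(cos289°, sin289°) = (0.9767, -2.8366)
|BD| = 10.4169
circle(B,7.00) ∩ circle(D,5.00): a=6.3604, h=2.9232
  candidates: C₊=(6.3008,1.7081) cross=30.450; C₋=(7.8928,-3.9173) cross=-30.450
  mode - wants cross < 0 → take C=(7.8928,-3.9173) (cross=-30.450)
ex = (C−B)/|BC| = (0.9880,-0.1544); ey = (0.1544,0.9880)
P = B + 2.97·ex + 0.91·ey = (4.0516,-2.3960)

4.05 -2.40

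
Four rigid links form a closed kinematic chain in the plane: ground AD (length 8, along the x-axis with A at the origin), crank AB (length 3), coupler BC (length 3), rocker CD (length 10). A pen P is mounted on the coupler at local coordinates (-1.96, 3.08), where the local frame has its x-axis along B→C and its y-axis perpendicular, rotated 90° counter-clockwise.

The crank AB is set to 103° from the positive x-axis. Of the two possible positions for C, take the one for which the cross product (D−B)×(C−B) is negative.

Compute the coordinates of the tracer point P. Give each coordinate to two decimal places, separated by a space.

A=(0,0), D=(8.00,0)
B = A + 3.00·(cos103°, sin103°) = (-0.6749, 2.9231)
|BD| = 9.1541
circle(B,3.00) ∩ circle(D,10.00): a=-0.3934, h=2.9741
  candidates: C₊=(-0.0980,5.8671) cross=27.225; C₋=(-1.9973,0.2303) cross=-27.225
  mode - wants cross < 0 → take C=(-1.9973,0.2303) (cross=-27.225)
ex = (C−B)/|BC| = (-0.4408,-0.8976); ey = (0.8976,-0.4408)
P = B + -1.96·ex + 3.08·ey = (2.9538,3.3246)

2.95 3.32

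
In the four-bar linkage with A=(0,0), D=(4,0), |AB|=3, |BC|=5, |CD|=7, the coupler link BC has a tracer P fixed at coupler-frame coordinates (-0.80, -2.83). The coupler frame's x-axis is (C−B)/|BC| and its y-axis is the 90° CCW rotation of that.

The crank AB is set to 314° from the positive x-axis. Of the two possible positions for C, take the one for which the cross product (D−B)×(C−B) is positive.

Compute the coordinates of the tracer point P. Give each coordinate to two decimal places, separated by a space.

3.30 0.52

A=(0,0), D=(4.00,0)
B = A + 3.00·(cos314°, sin314°) = (2.0840, -2.1580)
|BD| = 2.8859
circle(B,5.00) ∩ circle(D,7.00): a=-2.7153, h=4.1985
  candidates: C₊=(-2.8584,-1.4010) cross=12.116; C₋=(3.4208,-6.9760) cross=-12.116
  mode + wants cross > 0 → take C=(-2.8584,-1.4010) (cross=12.116)
ex = (C−B)/|BC| = (-0.9885,0.1514); ey = (-0.1514,-0.9885)
P = B + -0.80·ex + -2.83·ey = (3.3033,0.5182)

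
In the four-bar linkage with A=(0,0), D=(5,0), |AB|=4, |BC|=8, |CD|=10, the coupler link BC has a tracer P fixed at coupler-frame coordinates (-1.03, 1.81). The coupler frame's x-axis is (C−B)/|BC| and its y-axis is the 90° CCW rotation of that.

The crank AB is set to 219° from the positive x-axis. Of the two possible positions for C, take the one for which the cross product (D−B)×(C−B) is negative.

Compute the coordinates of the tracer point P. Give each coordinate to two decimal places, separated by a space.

-2.14 -0.67

A=(0,0), D=(5.00,0)
B = A + 4.00·(cos219°, sin219°) = (-3.1086, -2.5173)
|BD| = 8.4903
circle(B,8.00) ∩ circle(D,10.00): a=2.1251, h=7.7126
  candidates: C₊=(-3.3657,5.4786) cross=65.482; C₋=(1.2077,-9.2530) cross=-65.482
  mode - wants cross < 0 → take C=(1.2077,-9.2530) (cross=-65.482)
ex = (C−B)/|BC| = (0.5395,-0.8420); ey = (0.8420,0.5395)
P = B + -1.03·ex + 1.81·ey = (-2.1403,-0.6735)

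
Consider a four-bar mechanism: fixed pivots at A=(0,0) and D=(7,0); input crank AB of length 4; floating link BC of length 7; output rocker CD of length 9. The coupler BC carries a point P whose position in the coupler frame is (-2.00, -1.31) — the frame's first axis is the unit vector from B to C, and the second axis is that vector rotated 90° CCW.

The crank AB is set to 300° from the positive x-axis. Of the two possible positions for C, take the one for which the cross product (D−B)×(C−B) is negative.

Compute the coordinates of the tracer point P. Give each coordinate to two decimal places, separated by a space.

-0.26 -2.70

A=(0,0), D=(7.00,0)
B = A + 4.00·(cos300°, sin300°) = (2.0000, -3.4641)
|BD| = 6.0828
circle(B,7.00) ∩ circle(D,9.00): a=0.4110, h=6.9879
  candidates: C₊=(-1.6417,2.5140) cross=42.506; C₋=(6.3174,-8.9741) cross=-42.506
  mode - wants cross < 0 → take C=(6.3174,-8.9741) (cross=-42.506)
ex = (C−B)/|BC| = (0.6168,-0.7871); ey = (0.7871,0.6168)
P = B + -2.00·ex + -1.31·ey = (-0.2647,-2.6978)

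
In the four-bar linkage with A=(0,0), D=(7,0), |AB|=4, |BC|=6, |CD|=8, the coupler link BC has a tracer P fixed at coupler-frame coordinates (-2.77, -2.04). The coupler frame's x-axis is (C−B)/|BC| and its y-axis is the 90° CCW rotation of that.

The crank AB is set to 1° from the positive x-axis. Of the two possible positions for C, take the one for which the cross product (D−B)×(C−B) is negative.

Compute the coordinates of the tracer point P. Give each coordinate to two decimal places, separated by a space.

3.81 3.50

A=(0,0), D=(7.00,0)
B = A + 4.00·(cos1°, sin1°) = (3.9994, 0.0698)
|BD| = 3.0014
circle(B,6.00) ∩ circle(D,8.00): a=-3.1637, h=5.0981
  candidates: C₊=(0.9551,5.2401) cross=15.302; C₋=(0.7179,-4.9533) cross=-15.302
  mode - wants cross < 0 → take C=(0.7179,-4.9533) (cross=-15.302)
ex = (C−B)/|BC| = (-0.5469,-0.8372); ey = (0.8372,-0.5469)
P = B + -2.77·ex + -2.04·ey = (3.8065,3.5045)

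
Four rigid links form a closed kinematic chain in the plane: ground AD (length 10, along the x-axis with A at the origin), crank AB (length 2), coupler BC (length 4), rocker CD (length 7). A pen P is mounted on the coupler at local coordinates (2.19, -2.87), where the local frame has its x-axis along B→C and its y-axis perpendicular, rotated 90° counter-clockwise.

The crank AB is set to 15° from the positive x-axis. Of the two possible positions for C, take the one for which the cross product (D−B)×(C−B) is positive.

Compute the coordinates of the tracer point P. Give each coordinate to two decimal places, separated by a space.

5.53 0.75

A=(0,0), D=(10.00,0)
B = A + 2.00·(cos15°, sin15°) = (1.9319, 0.5176)
|BD| = 8.0847
circle(B,4.00) ∩ circle(D,7.00): a=2.0015, h=3.4632
  candidates: C₊=(4.1510,3.8456) cross=27.999; C₋=(3.7075,-3.0666) cross=-27.999
  mode + wants cross > 0 → take C=(4.1510,3.8456) (cross=27.999)
ex = (C−B)/|BC| = (0.5548,0.8320); ey = (-0.8320,0.5548)
P = B + 2.19·ex + -2.87·ey = (5.5347,0.7475)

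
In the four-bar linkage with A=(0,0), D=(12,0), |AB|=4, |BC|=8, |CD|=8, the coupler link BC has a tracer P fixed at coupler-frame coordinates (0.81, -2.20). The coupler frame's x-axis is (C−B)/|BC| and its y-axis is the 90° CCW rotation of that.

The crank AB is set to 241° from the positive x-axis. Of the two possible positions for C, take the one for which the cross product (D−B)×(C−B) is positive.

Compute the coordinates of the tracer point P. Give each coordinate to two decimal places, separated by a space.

0.10 -4.66

A=(0,0), D=(12.00,0)
B = A + 4.00·(cos241°, sin241°) = (-1.9392, -3.4985)
|BD| = 14.3716
circle(B,8.00) ∩ circle(D,8.00): a=7.1858, h=3.5163
  candidates: C₊=(4.1744,1.6613) cross=50.535; C₋=(5.8864,-5.1598) cross=-50.535
  mode + wants cross > 0 → take C=(4.1744,1.6613) (cross=50.535)
ex = (C−B)/|BC| = (0.7642,0.6450); ey = (-0.6450,0.7642)
P = B + 0.81·ex + -2.20·ey = (0.0987,-4.6573)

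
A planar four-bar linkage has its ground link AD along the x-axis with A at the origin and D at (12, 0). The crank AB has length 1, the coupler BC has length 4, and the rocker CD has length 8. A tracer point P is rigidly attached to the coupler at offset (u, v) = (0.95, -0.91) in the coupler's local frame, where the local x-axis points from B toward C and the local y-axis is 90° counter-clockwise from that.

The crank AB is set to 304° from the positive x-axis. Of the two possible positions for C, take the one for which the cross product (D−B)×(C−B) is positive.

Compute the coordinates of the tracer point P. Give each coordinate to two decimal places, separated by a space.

A=(0,0), D=(12.00,0)
B = A + 1.00·(cos304°, sin304°) = (0.5592, -0.8290)
|BD| = 11.4708
circle(B,4.00) ∩ circle(D,8.00): a=3.6431, h=1.6515
  candidates: C₊=(4.0734,1.0815) cross=18.944; C₋=(4.3122,-2.2130) cross=-18.944
  mode + wants cross > 0 → take C=(4.0734,1.0815) (cross=18.944)
ex = (C−B)/|BC| = (0.8786,0.4776); ey = (-0.4776,0.8786)
P = B + 0.95·ex + -0.91·ey = (1.8285,-1.1748)

1.83 -1.17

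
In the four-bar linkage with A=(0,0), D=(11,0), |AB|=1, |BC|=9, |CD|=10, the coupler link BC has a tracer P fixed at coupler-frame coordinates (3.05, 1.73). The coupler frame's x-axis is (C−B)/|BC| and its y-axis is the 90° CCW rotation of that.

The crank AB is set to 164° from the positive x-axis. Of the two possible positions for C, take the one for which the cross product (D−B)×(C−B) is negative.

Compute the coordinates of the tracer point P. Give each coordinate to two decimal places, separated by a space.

2.18 -1.29

A=(0,0), D=(11.00,0)
B = A + 1.00·(cos164°, sin164°) = (-0.9613, 0.2756)
|BD| = 11.9644
circle(B,9.00) ∩ circle(D,10.00): a=5.1882, h=7.3541
  candidates: C₊=(4.3950,7.5082) cross=87.988; C₋=(4.0561,-7.1960) cross=-87.988
  mode - wants cross < 0 → take C=(4.0561,-7.1960) (cross=-87.988)
ex = (C−B)/|BC| = (0.5575,-0.8302); ey = (0.8302,0.5575)
P = B + 3.05·ex + 1.73·ey = (2.1753,-1.2920)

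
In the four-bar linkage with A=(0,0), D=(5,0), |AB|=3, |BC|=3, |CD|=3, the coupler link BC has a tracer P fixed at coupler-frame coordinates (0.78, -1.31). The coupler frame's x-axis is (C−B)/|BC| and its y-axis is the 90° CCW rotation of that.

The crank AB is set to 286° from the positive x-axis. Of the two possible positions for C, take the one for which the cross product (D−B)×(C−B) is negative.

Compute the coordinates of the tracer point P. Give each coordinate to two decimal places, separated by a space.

A=(0,0), D=(5.00,0)
B = A + 3.00·(cos286°, sin286°) = (0.8269, -2.8838)
|BD| = 5.0726
circle(B,3.00) ∩ circle(D,3.00): a=2.5363, h=1.6023
  candidates: C₊=(2.0026,-0.1237) cross=8.128; C₋=(3.8244,-2.7600) cross=-8.128
  mode - wants cross < 0 → take C=(3.8244,-2.7600) (cross=-8.128)
ex = (C−B)/|BC| = (0.9991,0.0412); ey = (-0.0412,0.9991)
P = B + 0.78·ex + -1.31·ey = (1.6603,-4.1605)

1.66 -4.16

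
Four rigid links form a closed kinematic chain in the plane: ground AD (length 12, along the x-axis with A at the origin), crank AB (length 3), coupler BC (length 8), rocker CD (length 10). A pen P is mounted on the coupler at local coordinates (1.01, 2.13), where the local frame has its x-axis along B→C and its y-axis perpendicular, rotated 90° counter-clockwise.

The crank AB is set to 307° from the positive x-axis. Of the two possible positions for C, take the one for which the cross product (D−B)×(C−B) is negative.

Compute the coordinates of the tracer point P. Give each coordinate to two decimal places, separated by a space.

4.09 -1.83

A=(0,0), D=(12.00,0)
B = A + 3.00·(cos307°, sin307°) = (1.8054, -2.3959)
|BD| = 10.4723
circle(B,8.00) ∩ circle(D,10.00): a=3.5173, h=7.1853
  candidates: C₊=(3.5856,5.4035) cross=75.247; C₋=(6.8734,-8.5859) cross=-75.247
  mode - wants cross < 0 → take C=(6.8734,-8.5859) (cross=-75.247)
ex = (C−B)/|BC| = (0.6335,-0.7737); ey = (0.7737,0.6335)
P = B + 1.01·ex + 2.13·ey = (4.0934,-1.8281)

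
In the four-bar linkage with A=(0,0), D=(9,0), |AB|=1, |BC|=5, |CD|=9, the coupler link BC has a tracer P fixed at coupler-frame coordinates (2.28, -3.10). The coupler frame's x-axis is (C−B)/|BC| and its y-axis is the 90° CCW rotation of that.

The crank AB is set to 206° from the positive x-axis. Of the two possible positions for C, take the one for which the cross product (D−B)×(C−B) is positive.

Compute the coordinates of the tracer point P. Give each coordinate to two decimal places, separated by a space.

2.84 0.47

A=(0,0), D=(9.00,0)
B = A + 1.00·(cos206°, sin206°) = (-0.8988, -0.4384)
|BD| = 9.9085
circle(B,5.00) ∩ circle(D,9.00): a=2.1284, h=4.5244
  candidates: C₊=(1.0273,4.1757) cross=44.830; C₋=(1.4277,-4.8642) cross=-44.830
  mode + wants cross > 0 → take C=(1.0273,4.1757) (cross=44.830)
ex = (C−B)/|BC| = (0.3852,0.9228); ey = (-0.9228,0.3852)
P = B + 2.28·ex + -3.10·ey = (2.8403,0.4715)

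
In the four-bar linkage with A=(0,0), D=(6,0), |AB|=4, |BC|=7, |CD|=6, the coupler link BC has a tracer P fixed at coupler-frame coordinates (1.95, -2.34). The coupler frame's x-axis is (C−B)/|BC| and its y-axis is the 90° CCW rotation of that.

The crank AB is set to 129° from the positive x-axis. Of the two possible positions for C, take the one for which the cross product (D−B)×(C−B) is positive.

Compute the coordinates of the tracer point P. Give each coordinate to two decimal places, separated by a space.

0.15 1.64

A=(0,0), D=(6.00,0)
B = A + 4.00·(cos129°, sin129°) = (-2.5173, 3.1086)
|BD| = 9.0668
circle(B,7.00) ∩ circle(D,6.00): a=5.2503, h=4.6297
  candidates: C₊=(4.0021,5.6576) cross=41.977; C₋=(0.8275,-3.0406) cross=-41.977
  mode + wants cross > 0 → take C=(4.0021,5.6576) (cross=41.977)
ex = (C−B)/|BC| = (0.9313,0.3641); ey = (-0.3641,0.9313)
P = B + 1.95·ex + -2.34·ey = (0.1509,1.6393)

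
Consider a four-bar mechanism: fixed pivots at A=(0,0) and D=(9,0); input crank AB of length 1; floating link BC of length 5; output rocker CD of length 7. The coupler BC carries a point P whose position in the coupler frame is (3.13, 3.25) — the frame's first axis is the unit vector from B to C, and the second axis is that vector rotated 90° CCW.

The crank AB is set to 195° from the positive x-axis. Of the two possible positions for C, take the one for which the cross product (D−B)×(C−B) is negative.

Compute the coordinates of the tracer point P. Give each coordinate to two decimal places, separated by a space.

3.52 0.27

A=(0,0), D=(9.00,0)
B = A + 1.00·(cos195°, sin195°) = (-0.9659, -0.2588)
|BD| = 9.9693
circle(B,5.00) ∩ circle(D,7.00): a=3.7809, h=3.2718
  candidates: C₊=(2.7288,3.1100) cross=32.617; C₋=(2.8987,-3.4313) cross=-32.617
  mode - wants cross < 0 → take C=(2.8987,-3.4313) (cross=-32.617)
ex = (C−B)/|BC| = (0.7729,-0.6345); ey = (0.6345,0.7729)
P = B + 3.13·ex + 3.25·ey = (3.5154,0.2672)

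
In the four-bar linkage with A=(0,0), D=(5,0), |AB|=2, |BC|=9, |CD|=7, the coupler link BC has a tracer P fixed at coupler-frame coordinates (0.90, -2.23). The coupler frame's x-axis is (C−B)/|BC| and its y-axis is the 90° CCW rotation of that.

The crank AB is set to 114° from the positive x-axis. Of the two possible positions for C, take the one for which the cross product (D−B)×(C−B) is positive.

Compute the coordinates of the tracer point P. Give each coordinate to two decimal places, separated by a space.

1.17 0.46

A=(0,0), D=(5.00,0)
B = A + 2.00·(cos114°, sin114°) = (-0.8135, 1.8271)
|BD| = 6.0938
circle(B,9.00) ∩ circle(D,7.00): a=5.6725, h=6.9873
  candidates: C₊=(6.6931,6.7922) cross=42.579; C₋=(2.5031,-6.5395) cross=-42.579
  mode + wants cross > 0 → take C=(6.6931,6.7922) (cross=42.579)
ex = (C−B)/|BC| = (0.8341,0.5517); ey = (-0.5517,0.8341)
P = B + 0.90·ex + -2.23·ey = (1.1674,0.4636)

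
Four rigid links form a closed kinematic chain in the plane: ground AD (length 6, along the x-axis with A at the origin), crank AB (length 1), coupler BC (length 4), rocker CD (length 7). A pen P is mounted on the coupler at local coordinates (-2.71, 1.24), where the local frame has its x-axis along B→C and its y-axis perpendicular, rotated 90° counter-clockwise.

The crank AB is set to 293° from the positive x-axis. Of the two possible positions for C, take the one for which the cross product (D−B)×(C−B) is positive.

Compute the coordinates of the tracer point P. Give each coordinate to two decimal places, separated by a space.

-0.35 -3.81

A=(0,0), D=(6.00,0)
B = A + 1.00·(cos293°, sin293°) = (0.3907, -0.9205)
|BD| = 5.6843
circle(B,4.00) ∩ circle(D,7.00): a=-0.0606, h=3.9995
  candidates: C₊=(-0.3167,3.0164) cross=22.735; C₋=(0.9786,-4.8771) cross=-22.735
  mode + wants cross > 0 → take C=(-0.3167,3.0164) (cross=22.735)
ex = (C−B)/|BC| = (-0.1769,0.9842); ey = (-0.9842,-0.1769)
P = B + -2.71·ex + 1.24·ey = (-0.3504,-3.8071)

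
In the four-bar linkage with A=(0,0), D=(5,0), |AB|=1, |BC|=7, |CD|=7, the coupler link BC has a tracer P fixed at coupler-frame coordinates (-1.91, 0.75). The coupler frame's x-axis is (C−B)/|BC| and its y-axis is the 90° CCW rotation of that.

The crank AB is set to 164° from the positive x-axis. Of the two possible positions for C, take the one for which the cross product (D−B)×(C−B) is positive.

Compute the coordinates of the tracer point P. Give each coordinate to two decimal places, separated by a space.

A=(0,0), D=(5.00,0)
B = A + 1.00·(cos164°, sin164°) = (-0.9613, 0.2756)
|BD| = 5.9676
circle(B,7.00) ∩ circle(D,7.00): a=2.9838, h=6.3322
  candidates: C₊=(2.3118,6.4633) cross=37.788; C₋=(1.7269,-6.1876) cross=-37.788
  mode + wants cross > 0 → take C=(2.3118,6.4633) (cross=37.788)
ex = (C−B)/|BC| = (0.4676,0.8839); ey = (-0.8839,0.4676)
P = B + -1.91·ex + 0.75·ey = (-2.5173,-1.0620)

-2.52 -1.06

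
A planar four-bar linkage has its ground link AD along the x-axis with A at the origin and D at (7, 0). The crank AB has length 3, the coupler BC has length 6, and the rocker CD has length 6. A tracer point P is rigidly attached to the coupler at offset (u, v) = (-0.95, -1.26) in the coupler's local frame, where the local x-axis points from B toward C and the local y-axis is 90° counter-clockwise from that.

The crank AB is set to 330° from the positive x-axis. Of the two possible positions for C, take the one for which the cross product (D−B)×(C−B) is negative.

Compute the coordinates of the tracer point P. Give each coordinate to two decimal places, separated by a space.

1.03 -1.63

A=(0,0), D=(7.00,0)
B = A + 3.00·(cos330°, sin330°) = (2.5981, -1.5000)
|BD| = 4.6505
circle(B,6.00) ∩ circle(D,6.00): a=2.3252, h=5.5311
  candidates: C₊=(3.0150,4.4855) cross=25.722; C₋=(6.5831,-5.9855) cross=-25.722
  mode - wants cross < 0 → take C=(6.5831,-5.9855) (cross=-25.722)
ex = (C−B)/|BC| = (0.6642,-0.7476); ey = (0.7476,0.6642)
P = B + -0.95·ex + -1.26·ey = (1.0252,-1.6266)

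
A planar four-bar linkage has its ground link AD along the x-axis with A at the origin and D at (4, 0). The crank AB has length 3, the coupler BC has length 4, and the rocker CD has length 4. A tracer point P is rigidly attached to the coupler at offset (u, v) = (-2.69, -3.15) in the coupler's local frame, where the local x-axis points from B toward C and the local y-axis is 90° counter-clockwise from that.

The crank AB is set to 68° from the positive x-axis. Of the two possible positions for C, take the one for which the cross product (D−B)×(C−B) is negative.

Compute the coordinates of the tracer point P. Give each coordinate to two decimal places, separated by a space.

A=(0,0), D=(4.00,0)
B = A + 3.00·(cos68°, sin68°) = (1.1238, 2.7816)
|BD| = 4.0012
circle(B,4.00) ∩ circle(D,4.00): a=2.0006, h=3.4638
  candidates: C₊=(4.9699,3.8806) cross=13.859; C₋=(0.1540,-1.0991) cross=-13.859
  mode - wants cross < 0 → take C=(0.1540,-1.0991) (cross=-13.859)
ex = (C−B)/|BC| = (-0.2425,-0.9702); ey = (0.9702,-0.2425)
P = B + -2.69·ex + -3.15·ey = (-1.2800,6.1550)

-1.28 6.16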